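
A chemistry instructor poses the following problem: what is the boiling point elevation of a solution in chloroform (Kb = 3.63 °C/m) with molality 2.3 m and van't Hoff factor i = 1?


ΔTb = Kb × m × i
= 3.63 × 2.3 × 1
= 8.349 °C

8.349 °C


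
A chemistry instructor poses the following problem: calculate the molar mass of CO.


M(CO) = 1×12.01 + 1×16.0
= 12.01 + 16.0
= 28.01 g/mol

28.01 g/mol


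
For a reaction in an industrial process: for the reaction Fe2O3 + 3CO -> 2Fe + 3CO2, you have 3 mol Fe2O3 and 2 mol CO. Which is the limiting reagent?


Mole ratio available / coefficient:
  Fe2O3: 3/1 = 3.000
  CO: 2/3 = 0.667
Smaller ratio is limiting.

CO


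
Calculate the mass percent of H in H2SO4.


M(H2SO4) = 2×1.008 + 1×32.07 + 4×16.0 = 98.086 g/mol
Mass of H = 2 × 1.008 = 2.016 g/mol
% H = 2.016/98.086 × 100 = 2.06%

2.06%


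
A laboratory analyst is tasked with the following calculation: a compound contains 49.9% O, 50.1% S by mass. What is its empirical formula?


Assume 100 g sample. Moles of each element:
  O: 49.9/16.0 = 3.119 mol
  S: 50.1/32.07 = 1.562 mol
Divide by smallest (1.562):
  O: 3.119/1.562 = 2.0
  S: 1.562/1.562 = 1.0
Empirical formula: SO2

SO2


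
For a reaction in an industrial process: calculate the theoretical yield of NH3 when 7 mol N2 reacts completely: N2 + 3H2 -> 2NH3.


Mole ratio NH3:N2 = 2:1
n(NH3) = 7 × 2/1 = 14.000 mol
mass = 14.000 × 17.03 = 238.42 g

238.42 g


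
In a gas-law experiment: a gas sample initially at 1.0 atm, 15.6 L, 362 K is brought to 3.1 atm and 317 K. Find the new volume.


P1V1/T1 = P2V2/T2
V2 = P1V1T2/(T1P2)
= 1.0×15.6×317/(362×3.1)
= 4.407 L

4.407 L


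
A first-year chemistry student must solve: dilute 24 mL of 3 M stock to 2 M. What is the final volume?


C1V1 = C2V2
3 × 24 = 2 × V2
V2 = 72/2 = 36.0 mL

36.0 mL


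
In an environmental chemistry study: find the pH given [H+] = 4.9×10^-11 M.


pH = -log10([H+]) = -log10(4.9×10^-11)
= 11 - log10(4.9)
= 11 - 0.69
= 10.31

10.31


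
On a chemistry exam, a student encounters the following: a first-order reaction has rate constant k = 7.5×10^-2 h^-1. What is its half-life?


t½ = ln2/k = 0.693147/(7.5×10^-2 h^-1)
= 9.242 h

9.242 h


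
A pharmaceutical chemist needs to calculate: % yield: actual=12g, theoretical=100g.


% yield = actual/theoretical × 100
= 12/100 × 100
= 12.0%

12.0%


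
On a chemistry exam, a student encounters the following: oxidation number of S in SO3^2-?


x + 3(-2) = -2, so x = +4
Oxidation number: +4

+4


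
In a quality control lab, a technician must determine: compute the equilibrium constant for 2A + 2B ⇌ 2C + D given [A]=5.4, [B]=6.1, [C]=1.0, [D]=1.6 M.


Kc = [C]^2[D]/([A]^2[B]^2)
= (1.0^2 × 1.6^1)/(5.4^2 × 6.1^2)
= 1.6/1085.0436
= 0.001475

0.001475


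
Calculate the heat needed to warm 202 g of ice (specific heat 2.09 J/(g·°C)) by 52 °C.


q = mcΔT = 202 × 2.09 × 52
= 21953.36 J

21953.36 J


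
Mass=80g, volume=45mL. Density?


ρ = mass/volume
= 80/45
= 1.778 g/mL

1.778 g/mL


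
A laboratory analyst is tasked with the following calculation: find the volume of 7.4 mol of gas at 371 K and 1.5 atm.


PV = nRT  (R = 0.08206 L·atm/(mol·K))
V = nRT/P = 7.4×0.08206×371/1.5
= 150.192 L

150.192 L


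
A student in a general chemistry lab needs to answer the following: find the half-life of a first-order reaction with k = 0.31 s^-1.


t½ = ln2/k = 0.693147/(0.31 s^-1)
= 2.236 s

2.236 s


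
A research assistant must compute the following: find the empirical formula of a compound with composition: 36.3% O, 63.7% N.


Assume 100 g sample. Moles of each element:
  O: 36.3/16.0 = 2.269 mol
  N: 63.7/14.01 = 4.547 mol
Divide by smallest (2.269):
  O: 2.269/2.269 = 1.0
  N: 4.547/2.269 = 2.0
Empirical formula: N2O

N2O


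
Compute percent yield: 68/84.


% yield = actual/theoretical × 100
= 68/84 × 100
= 80.95%

80.95%


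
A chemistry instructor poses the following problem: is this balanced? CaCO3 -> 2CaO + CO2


Equation: CaCO3 -> 2CaO + CO2
Check atoms: C: 1=1, Ca: 1≠2, O: 3≠4
Not balanced

No, not balanced


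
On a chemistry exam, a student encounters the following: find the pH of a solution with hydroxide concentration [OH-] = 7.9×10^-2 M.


pOH = -log10([OH-]) = -log10(7.9×10^-2)
= 2 - log10(7.9) = 1.1
pH = 14 - pOH = 14 - 1.1 = 12.9

12.9


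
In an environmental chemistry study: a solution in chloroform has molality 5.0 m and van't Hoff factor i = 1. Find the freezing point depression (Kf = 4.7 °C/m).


ΔTf = Kf × m × i
= 4.7 × 5.0 × 1
= 23.5 °C

23.5 °C


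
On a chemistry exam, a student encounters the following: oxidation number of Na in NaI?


Group 1 metal: +1
Oxidation number: +1

+1


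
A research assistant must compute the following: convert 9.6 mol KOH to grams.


M(KOH) = 56.11 g/mol
mass = n × M = 9.6 × 56.11 = 538.66 g

538.66 g


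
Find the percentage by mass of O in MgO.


M(MgO) = 1×24.31 + 1×16.0 = 40.31 g/mol
Mass of O = 1 × 16.0 = 16.00 g/mol
% O = 16.00/40.31 × 100 = 39.69%

39.69%


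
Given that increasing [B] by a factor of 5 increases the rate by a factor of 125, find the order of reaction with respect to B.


rate ∝ [B]^n
5^n = 125 → n = 3
Order in B: 3

3


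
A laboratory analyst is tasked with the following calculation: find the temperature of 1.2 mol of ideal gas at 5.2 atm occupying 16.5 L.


PV = nRT  (R = 0.08206 L·atm/(mol·K))
T = PV/(nR) = 5.2×16.5/(1.2×0.08206)
= 85.80/0.098472
= 871.31 K

871.31 K


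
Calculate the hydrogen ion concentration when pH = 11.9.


[H+] = 10^(-pH) = 10^(-11.9)
= 1.26×10^-12 M

1.26×10^-12 M


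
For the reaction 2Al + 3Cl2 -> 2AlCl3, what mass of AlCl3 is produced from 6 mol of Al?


Mole ratio AlCl3:Al = 2:2
n(AlCl3) = 6 × 2/2 = 6.000 mol
mass = 6.000 × 133.33 = 799.98 g

799.98 g


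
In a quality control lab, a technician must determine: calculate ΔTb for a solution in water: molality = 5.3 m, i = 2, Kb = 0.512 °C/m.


ΔTb = Kb × m × i
= 0.512 × 5.3 × 2
= 5.4272 °C

5.4272 °C


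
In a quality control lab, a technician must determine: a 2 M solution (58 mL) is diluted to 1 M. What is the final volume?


C1V1 = C2V2
2 × 58 = 1 × V2
V2 = 116/1 = 116.0 mL

116.0 mL


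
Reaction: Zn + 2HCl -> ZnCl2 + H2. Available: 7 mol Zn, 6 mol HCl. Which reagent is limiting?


Mole ratio available / coefficient:
  Zn: 7/1 = 7.000
  HCl: 6/2 = 3.000
Smaller ratio is limiting.

HCl


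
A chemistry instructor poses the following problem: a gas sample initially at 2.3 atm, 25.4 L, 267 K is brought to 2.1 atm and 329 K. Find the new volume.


P1V1/T1 = P2V2/T2
V2 = P1V1T2/(T1P2)
= 2.3×25.4×329/(267×2.1)
= 34.279 L

34.279 L


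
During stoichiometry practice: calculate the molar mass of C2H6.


M(C2H6) = 2×12.01 + 6×1.008
= 24.02 + 6.05
= 30.07 g/mol

30.07 g/mol


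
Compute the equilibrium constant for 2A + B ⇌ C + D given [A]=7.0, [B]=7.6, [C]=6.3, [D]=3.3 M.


Kc = [C][D]/([A]^2[B])
= (6.3^1 × 3.3^1)/(7.0^2 × 7.6^1)
= 20.79/372.4
= 0.05583

0.05583


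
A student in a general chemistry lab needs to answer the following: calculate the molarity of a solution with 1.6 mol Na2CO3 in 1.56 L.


M = n/V = 1.6/1.56 = 1.026 mol/L

1.026 M


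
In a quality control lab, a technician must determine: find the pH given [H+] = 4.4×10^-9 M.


pH = -log10([H+]) = -log10(4.4×10^-9)
= 9 - log10(4.4)
= 9 - 0.64
= 8.36

8.36


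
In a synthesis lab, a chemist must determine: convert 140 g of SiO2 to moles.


M(SiO2) = 60.09 g/mol
n = mass/M = 140/60.09 = 2.3298 mol

2.3298 mol


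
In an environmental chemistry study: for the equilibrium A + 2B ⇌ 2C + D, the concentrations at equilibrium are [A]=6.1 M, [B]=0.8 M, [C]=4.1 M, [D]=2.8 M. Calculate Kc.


Kc = [C]^2[D]/([A][B]^2)
= (4.1^2 × 2.8^1)/(6.1^1 × 0.8^2)
= 47.068/3.904
= 12.06

12.06


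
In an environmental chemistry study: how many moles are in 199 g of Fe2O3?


M(Fe2O3) = 159.7 g/mol
n = mass/M = 199/159.7 = 1.2461 mol

1.2461 mol


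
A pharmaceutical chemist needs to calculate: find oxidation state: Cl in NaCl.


halide: -1
Oxidation number: -1

-1


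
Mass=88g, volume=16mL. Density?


ρ = mass/volume
= 88/16
= 5.5 g/mL

5.5 g/mL


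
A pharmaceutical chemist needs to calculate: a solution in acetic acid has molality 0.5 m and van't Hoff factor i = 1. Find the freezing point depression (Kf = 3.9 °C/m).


ΔTf = Kf × m × i
= 3.9 × 0.5 × 1
= 1.95 °C

1.95 °C


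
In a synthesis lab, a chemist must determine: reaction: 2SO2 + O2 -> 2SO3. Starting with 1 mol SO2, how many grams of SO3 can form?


Mole ratio SO3:SO2 = 2:2
n(SO3) = 1 × 2/2 = 1.000 mol
mass = 1.000 × 80.07 = 80.07 g

80.07 g


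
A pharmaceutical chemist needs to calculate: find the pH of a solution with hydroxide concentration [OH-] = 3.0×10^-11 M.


pOH = -log10([OH-]) = -log10(3.0×10^-11)
= 11 - log10(3.0) = 10.52
pH = 14 - pOH = 14 - 10.52 = 3.48

3.48


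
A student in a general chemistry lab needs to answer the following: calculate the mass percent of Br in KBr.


M(KBr) = 1×39.1 + 1×79.9 = 119.00 g/mol
Mass of Br = 1 × 79.9 = 79.90 g/mol
% Br = 79.90/119.00 × 100 = 67.14%

67.14%


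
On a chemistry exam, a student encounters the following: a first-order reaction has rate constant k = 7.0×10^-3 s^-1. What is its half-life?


t½ = ln2/k = 0.693147/(7.0×10^-3 s^-1)
= 99.02 s

99.02 s


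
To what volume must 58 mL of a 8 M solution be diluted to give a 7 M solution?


C1V1 = C2V2
8 × 58 = 7 × V2
V2 = 464/7 = 66.29 mL

66.29 mL


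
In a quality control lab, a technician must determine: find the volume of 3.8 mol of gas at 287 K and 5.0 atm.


PV = nRT  (R = 0.08206 L·atm/(mol·K))
V = nRT/P = 3.8×0.08206×287/5.0
= 17.899 L

17.899 L


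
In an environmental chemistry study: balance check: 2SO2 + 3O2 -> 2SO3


Equation: 2SO2 + 3O2 -> 2SO3
Check atoms: O: 10≠6, S: 2=2
Not balanced

No, not balanced


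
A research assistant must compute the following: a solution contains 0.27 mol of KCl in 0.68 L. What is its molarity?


M = n/V = 0.27/0.68 = 0.397 mol/L

0.397 M


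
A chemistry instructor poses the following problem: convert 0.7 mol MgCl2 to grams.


M(MgCl2) = 95.21 g/mol
mass = n × M = 0.7 × 95.21 = 66.65 g

66.65 g


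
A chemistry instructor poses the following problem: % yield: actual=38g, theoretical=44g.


% yield = actual/theoretical × 100
= 38/44 × 100
= 86.36%

86.36%


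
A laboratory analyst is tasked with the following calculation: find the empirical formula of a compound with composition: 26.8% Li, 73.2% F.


Assume 100 g sample. Moles of each element:
  Li: 26.8/6.94 = 3.862 mol
  F: 73.2/19.0 = 3.853 mol
Divide by smallest (3.853):
  Li: 3.862/3.853 = 1.0
  F: 3.853/3.853 = 1.0
Empirical formula: LiF

LiF


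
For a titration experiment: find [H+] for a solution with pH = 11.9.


[H+] = 10^(-pH) = 10^(-11.9)
= 1.26×10^-12 M

1.26×10^-12 M


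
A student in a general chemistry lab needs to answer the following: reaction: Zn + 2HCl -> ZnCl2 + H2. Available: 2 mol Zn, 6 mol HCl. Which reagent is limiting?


Mole ratio available / coefficient:
  Zn: 2/1 = 2.000
  HCl: 6/2 = 3.000
Smaller ratio is limiting.

Zn


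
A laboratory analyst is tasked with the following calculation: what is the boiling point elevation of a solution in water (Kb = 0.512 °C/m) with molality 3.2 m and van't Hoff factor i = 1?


ΔTb = Kb × m × i
= 0.512 × 3.2 × 1
= 1.6384 °C

1.6384 °C


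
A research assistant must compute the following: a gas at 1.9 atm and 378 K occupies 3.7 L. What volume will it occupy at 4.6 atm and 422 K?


P1V1/T1 = P2V2/T2
V2 = P1V1T2/(T1P2)
= 1.9×3.7×422/(378×4.6)
= 1.706 L

1.706 L


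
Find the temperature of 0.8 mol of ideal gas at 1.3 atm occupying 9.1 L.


PV = nRT  (R = 0.08206 L·atm/(mol·K))
T = PV/(nR) = 1.3×9.1/(0.8×0.08206)
= 11.83/0.065648
= 180.20 K

180.20 K


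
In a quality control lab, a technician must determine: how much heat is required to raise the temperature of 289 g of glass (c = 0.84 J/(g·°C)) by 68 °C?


q = mcΔT = 289 × 0.84 × 68
= 16507.68 J

16507.68 J


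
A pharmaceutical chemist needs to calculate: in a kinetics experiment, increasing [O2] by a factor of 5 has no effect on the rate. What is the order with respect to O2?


rate ∝ [O2]^n
rate ∝ [O2]^0
Order in O2: 0

0


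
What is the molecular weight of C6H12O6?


M(C6H12O6) = 6×12.01 + 12×1.008 + 6×16.0
= 72.06 + 12.1 + 96.0
= 180.16 g/mol

180.16 g/mol


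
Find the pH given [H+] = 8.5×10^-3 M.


pH = -log10([H+]) = -log10(8.5×10^-3)
= 3 - log10(8.5)
= 3 - 0.93
= 2.07

2.07


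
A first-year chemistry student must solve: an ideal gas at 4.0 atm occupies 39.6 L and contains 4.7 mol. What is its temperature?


PV = nRT  (R = 0.08206 L·atm/(mol·K))
T = PV/(nR) = 4.0×39.6/(4.7×0.08206)
= 158.40/0.385682
= 410.70 K

410.70 K


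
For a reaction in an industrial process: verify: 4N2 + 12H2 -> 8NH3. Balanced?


Equation: 4N2 + 12H2 -> 8NH3
Check atoms: H: 24=24, N: 8=8
Balanced

Yes, balanced


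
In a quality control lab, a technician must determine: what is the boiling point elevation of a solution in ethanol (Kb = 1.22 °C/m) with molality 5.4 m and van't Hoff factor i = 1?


ΔTb = Kb × m × i
= 1.22 × 5.4 × 1
= 6.588 °C

6.588 °C


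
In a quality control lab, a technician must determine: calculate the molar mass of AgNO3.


M(AgNO3) = 1×107.87 + 1×14.01 + 3×16.0
= 107.87 + 14.01 + 48.0
= 169.88 g/mol

169.88 g/mol


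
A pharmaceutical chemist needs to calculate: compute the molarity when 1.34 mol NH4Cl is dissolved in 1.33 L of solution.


M = n/V = 1.34/1.33 = 1.008 mol/L

1.008 M


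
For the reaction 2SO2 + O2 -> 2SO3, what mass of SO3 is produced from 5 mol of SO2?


Mole ratio SO3:SO2 = 2:2
n(SO3) = 5 × 2/2 = 5.000 mol
mass = 5.000 × 80.07 = 400.35 g

400.35 g


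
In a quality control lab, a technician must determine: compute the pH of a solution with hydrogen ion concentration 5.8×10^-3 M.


pH = -log10([H+]) = -log10(5.8×10^-3)
= 3 - log10(5.8)
= 3 - 0.76
= 2.24

2.24


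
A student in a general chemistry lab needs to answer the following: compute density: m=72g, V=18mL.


ρ = mass/volume
= 72/18
= 4.0 g/mL

4.0 g/mL


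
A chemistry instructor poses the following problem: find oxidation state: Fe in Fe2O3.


2x + 3(-2) = 0, so x = +3
Oxidation number: +3

+3


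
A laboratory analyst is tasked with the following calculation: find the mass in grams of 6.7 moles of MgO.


M(MgO) = 40.31 g/mol
mass = n × M = 6.7 × 40.31 = 270.08 g

270.08 g


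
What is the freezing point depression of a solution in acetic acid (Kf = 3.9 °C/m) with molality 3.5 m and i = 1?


ΔTf = Kf × m × i
= 3.9 × 3.5 × 1
= 13.65 °C

13.65 °C


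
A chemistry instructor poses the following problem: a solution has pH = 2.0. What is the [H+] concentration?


[H+] = 10^(-pH) = 10^(-2.0)
= 1.0×10^-2 M

1.0×10^-2 M


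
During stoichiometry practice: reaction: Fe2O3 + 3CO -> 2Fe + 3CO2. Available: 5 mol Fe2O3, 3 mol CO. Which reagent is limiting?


Mole ratio available / coefficient:
  Fe2O3: 5/1 = 5.000
  CO: 3/3 = 1.000
Smaller ratio is limiting.

CO


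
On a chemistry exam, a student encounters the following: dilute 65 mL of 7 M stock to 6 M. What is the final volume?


C1V1 = C2V2
7 × 65 = 6 × V2
V2 = 455/6 = 75.83 mL

75.83 mL


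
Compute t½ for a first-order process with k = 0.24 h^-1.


t½ = ln2/k = 0.693147/(0.24 h^-1)
= 2.888 h

2.888 h


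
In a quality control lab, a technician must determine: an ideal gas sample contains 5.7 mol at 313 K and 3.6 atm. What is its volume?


PV = nRT  (R = 0.08206 L·atm/(mol·K))
V = nRT/P = 5.7×0.08206×313/3.6
= 40.668 L

40.668 L


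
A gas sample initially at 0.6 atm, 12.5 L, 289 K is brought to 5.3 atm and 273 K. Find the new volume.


P1V1/T1 = P2V2/T2
V2 = P1V1T2/(T1P2)
= 0.6×12.5×273/(289×5.3)
= 1.337 L

1.337 L


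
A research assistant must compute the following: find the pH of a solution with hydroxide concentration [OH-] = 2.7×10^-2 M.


pOH = -log10([OH-]) = -log10(2.7×10^-2)
= 2 - log10(2.7) = 1.57
pH = 14 - pOH = 14 - 1.57 = 12.43

12.43


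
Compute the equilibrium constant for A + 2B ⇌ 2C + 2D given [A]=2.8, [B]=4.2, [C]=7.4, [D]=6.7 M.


Kc = [C]^2[D]^2/([A][B]^2)
= (7.4^2 × 6.7^2)/(2.8^1 × 4.2^2)
= 2458.1764/49.392
= 49.77

49.77


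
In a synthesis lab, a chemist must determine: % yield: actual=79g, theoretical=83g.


% yield = actual/theoretical × 100
= 79/83 × 100
= 95.18%

95.18%


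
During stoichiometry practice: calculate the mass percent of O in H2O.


M(H2O) = 2×1.008 + 1×16.0 = 18.016 g/mol
Mass of O = 1 × 16.0 = 16.00 g/mol
% O = 16.00/18.016 × 100 = 88.81%

88.81%


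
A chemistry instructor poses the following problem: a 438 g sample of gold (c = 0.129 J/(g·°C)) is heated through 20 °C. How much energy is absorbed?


q = mcΔT = 438 × 0.129 × 20
= 1130.04 J

1130.04 J


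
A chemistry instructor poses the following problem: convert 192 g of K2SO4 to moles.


M(K2SO4) = 174.27 g/mol
n = mass/M = 192/174.27 = 1.1017 mol

1.1017 mol


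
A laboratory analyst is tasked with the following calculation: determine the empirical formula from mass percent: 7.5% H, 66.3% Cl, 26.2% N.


Assume 100 g sample. Moles of each element:
  H: 7.5/1.008 = 7.44 mol
  Cl: 66.3/35.45 = 1.87 mol
  N: 26.2/14.01 = 1.87 mol
Divide by smallest (1.87):
  H: 7.44/1.87 = 3.98
  Cl: 1.87/1.87 = 1.0
  N: 1.87/1.87 = 1.0
Empirical formula: NH4Cl

NH4Cl


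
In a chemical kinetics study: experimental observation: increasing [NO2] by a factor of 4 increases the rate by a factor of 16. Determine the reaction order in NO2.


rate ∝ [NO2]^n
4^n = 16 → n = 2
Order in NO2: 2

2


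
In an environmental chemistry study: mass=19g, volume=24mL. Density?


ρ = mass/volume
= 19/24
= 0.792 g/mL

0.792 g/mL


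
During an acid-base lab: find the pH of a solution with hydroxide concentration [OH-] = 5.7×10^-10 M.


pOH = -log10([OH-]) = -log10(5.7×10^-10)
= 10 - log10(5.7) = 9.24
pH = 14 - pOH = 14 - 9.24 = 4.76

4.76


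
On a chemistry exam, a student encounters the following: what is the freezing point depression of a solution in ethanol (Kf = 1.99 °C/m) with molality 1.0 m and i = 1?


ΔTf = Kf × m × i
= 1.99 × 1.0 × 1
= 1.99 °C

1.99 °C


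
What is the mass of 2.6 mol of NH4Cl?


M(NH4Cl) = 53.49 g/mol
mass = n × M = 2.6 × 53.49 = 139.07 g

139.07 g


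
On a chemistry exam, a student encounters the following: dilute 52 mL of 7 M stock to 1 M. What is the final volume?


C1V1 = C2V2
7 × 52 = 1 × V2
V2 = 364/1 = 364.0 mL

364.0 mL


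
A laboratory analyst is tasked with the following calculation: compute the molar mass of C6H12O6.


M(C6H12O6) = 6×12.01 + 12×1.008 + 6×16.0
= 72.06 + 12.1 + 96.0
= 180.16 g/mol

180.16 g/mol


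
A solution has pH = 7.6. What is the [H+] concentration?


[H+] = 10^(-pH) = 10^(-7.6)
= 2.51×10^-8 M

2.51×10^-8 M


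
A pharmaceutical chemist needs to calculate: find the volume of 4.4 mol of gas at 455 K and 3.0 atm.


PV = nRT  (R = 0.08206 L·atm/(mol·K))
V = nRT/P = 4.4×0.08206×455/3.0
= 54.761 L

54.761 L


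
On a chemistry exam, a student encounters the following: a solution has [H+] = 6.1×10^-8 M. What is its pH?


pH = -log10([H+]) = -log10(6.1×10^-8)
= 8 - log10(6.1)
= 8 - 0.79
= 7.21

7.21


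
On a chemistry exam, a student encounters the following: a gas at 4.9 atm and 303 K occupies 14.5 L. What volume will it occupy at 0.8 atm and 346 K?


P1V1/T1 = P2V2/T2
V2 = P1V1T2/(T1P2)
= 4.9×14.5×346/(303×0.8)
= 101.416 L

101.416 L


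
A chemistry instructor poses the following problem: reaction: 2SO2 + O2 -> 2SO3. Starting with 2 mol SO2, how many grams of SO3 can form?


Mole ratio SO3:SO2 = 2:2
n(SO3) = 2 × 2/2 = 2.000 mol
mass = 2.000 × 80.07 = 160.14 g

160.14 g


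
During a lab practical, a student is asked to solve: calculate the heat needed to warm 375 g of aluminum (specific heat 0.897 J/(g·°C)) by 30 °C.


q = mcΔT = 375 × 0.897 × 30
= 10091.25 J

10091.25 J


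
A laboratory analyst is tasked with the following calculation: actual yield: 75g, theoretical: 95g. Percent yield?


% yield = actual/theoretical × 100
= 75/95 × 100
= 78.95%

78.95%


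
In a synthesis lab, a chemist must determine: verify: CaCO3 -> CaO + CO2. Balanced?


Equation: CaCO3 -> CaO + CO2
Check atoms: C: 1=1, Ca: 1=1, O: 3=3
Balanced

Yes, balanced


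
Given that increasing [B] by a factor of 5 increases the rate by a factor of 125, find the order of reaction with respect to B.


rate ∝ [B]^n
5^n = 125 → n = 3
Order in B: 3

3


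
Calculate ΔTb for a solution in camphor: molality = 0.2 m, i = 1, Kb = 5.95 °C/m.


ΔTb = Kb × m × i
= 5.95 × 0.2 × 1
= 1.19 °C

1.19 °C


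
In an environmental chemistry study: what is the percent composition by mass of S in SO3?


M(SO3) = 1×32.07 + 3×16.0 = 80.07 g/mol
Mass of S = 1 × 32.07 = 32.07 g/mol
% S = 32.07/80.07 × 100 = 40.05%

40.05%


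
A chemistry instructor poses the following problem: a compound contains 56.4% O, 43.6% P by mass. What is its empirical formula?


Assume 100 g sample. Moles of each element:
  O: 56.4/16.0 = 3.525 mol
  P: 43.6/30.97 = 1.408 mol
Divide by smallest (1.408):
  O: 3.525/1.408 = 2.5
  P: 1.408/1.408 = 1.0
Multiply all ratios by 2 to obtain whole numbers.
Empirical formula: P2O5

P2O5


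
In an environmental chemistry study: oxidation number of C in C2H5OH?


2x + 6(+1) + (-2) = 0, so x = -2
Oxidation number: -2

-2


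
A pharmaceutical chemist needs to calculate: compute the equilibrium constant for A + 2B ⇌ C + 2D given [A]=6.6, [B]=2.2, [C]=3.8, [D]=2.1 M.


Kc = [C][D]^2/([A][B]^2)
= (3.8^1 × 2.1^2)/(6.6^1 × 2.2^2)
= 16.758/31.944
= 0.5246

0.5246


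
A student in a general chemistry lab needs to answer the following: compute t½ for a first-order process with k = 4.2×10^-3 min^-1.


t½ = ln2/k = 0.693147/(4.2×10^-3 min^-1)
= 165.0 min

165.0 min


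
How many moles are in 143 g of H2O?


M(H2O) = 18.02 g/mol
n = mass/M = 143/18.02 = 7.9356 mol

7.9356 mol


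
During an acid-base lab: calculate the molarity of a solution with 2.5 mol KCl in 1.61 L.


M = n/V = 2.5/1.61 = 1.553 mol/L

1.553 M


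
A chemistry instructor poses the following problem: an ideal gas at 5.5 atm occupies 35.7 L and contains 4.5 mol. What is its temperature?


PV = nRT  (R = 0.08206 L·atm/(mol·K))
T = PV/(nR) = 5.5×35.7/(4.5×0.08206)
= 196.35/0.369270
= 531.72 K

531.72 K


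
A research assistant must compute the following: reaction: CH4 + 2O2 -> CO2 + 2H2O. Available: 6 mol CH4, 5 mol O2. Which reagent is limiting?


Mole ratio available / coefficient:
  CH4: 6/1 = 6.000
  O2: 5/2 = 2.500
Smaller ratio is limiting.

O2


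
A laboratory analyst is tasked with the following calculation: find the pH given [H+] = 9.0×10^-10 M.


pH = -log10([H+]) = -log10(9.0×10^-10)
= 10 - log10(9.0)
= 10 - 0.95
= 9.05

9.05


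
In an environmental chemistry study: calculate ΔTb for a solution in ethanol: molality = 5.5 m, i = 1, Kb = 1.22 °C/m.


ΔTb = Kb × m × i
= 1.22 × 5.5 × 1
= 6.71 °C

6.71 °C


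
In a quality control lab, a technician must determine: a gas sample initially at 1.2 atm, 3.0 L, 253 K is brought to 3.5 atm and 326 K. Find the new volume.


P1V1/T1 = P2V2/T2
V2 = P1V1T2/(T1P2)
= 1.2×3.0×326/(253×3.5)
= 1.325 L

1.325 L


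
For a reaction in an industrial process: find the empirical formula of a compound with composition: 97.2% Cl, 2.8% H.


Assume 100 g sample. Moles of each element:
  Cl: 97.2/35.45 = 2.742 mol
  H: 2.8/1.008 = 2.778 mol
Divide by smallest (2.742):
  Cl: 2.742/2.742 = 1.0
  H: 2.778/2.742 = 1.01
Empirical formula: HCl

HCl


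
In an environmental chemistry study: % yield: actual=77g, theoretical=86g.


% yield = actual/theoretical × 100
= 77/86 × 100
= 89.53%

89.53%


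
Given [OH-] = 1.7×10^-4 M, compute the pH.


pOH = -log10([OH-]) = -log10(1.7×10^-4)
= 4 - log10(1.7) = 3.77
pH = 14 - pOH = 14 - 3.77 = 10.23

10.23


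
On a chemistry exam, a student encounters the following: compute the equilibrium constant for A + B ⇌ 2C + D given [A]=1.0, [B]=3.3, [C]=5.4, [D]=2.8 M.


Kc = [C]^2[D]/([A][B])
= (5.4^2 × 2.8^1)/(1.0^1 × 3.3^1)
= 81.648/3.3
= 24.74

24.74


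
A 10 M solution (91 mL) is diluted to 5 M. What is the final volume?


C1V1 = C2V2
10 × 91 = 5 × V2
V2 = 910/5 = 182.0 mL

182.0 mL


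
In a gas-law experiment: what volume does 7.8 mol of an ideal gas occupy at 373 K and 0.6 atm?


PV = nRT  (R = 0.08206 L·atm/(mol·K))
V = nRT/P = 7.8×0.08206×373/0.6
= 397.909 L

397.909 L


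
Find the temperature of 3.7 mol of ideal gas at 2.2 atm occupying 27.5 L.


PV = nRT  (R = 0.08206 L·atm/(mol·K))
T = PV/(nR) = 2.2×27.5/(3.7×0.08206)
= 60.50/0.303622
= 199.26 K

199.26 K


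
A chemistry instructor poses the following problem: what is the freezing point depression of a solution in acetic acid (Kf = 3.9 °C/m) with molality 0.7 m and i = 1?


ΔTf = Kf × m × i
= 3.9 × 0.7 × 1
= 2.73 °C

2.73 °C


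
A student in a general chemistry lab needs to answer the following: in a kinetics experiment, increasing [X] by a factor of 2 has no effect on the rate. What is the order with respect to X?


rate ∝ [X]^n
rate ∝ [X]^0
Order in X: 0

0


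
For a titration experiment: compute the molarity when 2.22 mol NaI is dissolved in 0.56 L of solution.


M = n/V = 2.22/0.56 = 3.964 mol/L

3.964 M


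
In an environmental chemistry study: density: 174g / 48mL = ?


ρ = mass/volume
= 174/48
= 3.625 g/mL

3.625 g/mL


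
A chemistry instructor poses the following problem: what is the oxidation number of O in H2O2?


Peroxide: O is -1
Oxidation number: -1

-1


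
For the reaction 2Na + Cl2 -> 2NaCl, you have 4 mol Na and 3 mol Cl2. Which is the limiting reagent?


Mole ratio available / coefficient:
  Na: 4/2 = 2.000
  Cl2: 3/1 = 3.000
Smaller ratio is limiting.

Na


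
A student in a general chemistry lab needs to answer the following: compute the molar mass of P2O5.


M(P2O5) = 2×30.97 + 5×16.0
= 61.94 + 80.0
= 141.94 g/mol

141.94 g/mol


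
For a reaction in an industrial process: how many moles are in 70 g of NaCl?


M(NaCl) = 58.44 g/mol
n = mass/M = 70/58.44 = 1.1978 mol

1.1978 mol


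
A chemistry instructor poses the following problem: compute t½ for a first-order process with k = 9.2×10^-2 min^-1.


t½ = ln2/k = 0.693147/(9.2×10^-2 min^-1)
= 7.534 min

7.534 min


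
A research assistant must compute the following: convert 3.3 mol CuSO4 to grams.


M(CuSO4) = 159.62 g/mol
mass = n × M = 3.3 × 159.62 = 526.75 g

526.75 g


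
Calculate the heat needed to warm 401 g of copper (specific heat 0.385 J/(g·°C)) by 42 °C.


q = mcΔT = 401 × 0.385 × 42
= 6484.17 J

6484.17 J


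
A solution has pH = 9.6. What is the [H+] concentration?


[H+] = 10^(-pH) = 10^(-9.6)
= 2.51×10^-10 M

2.51×10^-10 M


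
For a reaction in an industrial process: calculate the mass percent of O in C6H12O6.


M(C6H12O6) = 6×12.01 + 12×1.008 + 6×16.0 = 180.156 g/mol
Mass of O = 6 × 16.0 = 96.00 g/mol
% O = 96.00/180.156 × 100 = 53.29%

53.29%


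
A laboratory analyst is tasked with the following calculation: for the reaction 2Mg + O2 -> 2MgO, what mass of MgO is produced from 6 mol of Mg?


Mole ratio MgO:Mg = 2:2
n(MgO) = 6 × 2/2 = 6.000 mol
mass = 6.000 × 40.31 = 241.86 g

241.86 g


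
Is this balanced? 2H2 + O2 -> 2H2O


Equation: 2H2 + O2 -> 2H2O
Check atoms: H: 4=4, O: 2=2
Balanced

Yes, balanced


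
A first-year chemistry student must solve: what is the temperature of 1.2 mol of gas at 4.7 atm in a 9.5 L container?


PV = nRT  (R = 0.08206 L·atm/(mol·K))
T = PV/(nR) = 4.7×9.5/(1.2×0.08206)
= 44.65/0.098472
= 453.43 K

453.43 K


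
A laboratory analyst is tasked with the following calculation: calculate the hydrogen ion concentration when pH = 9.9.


[H+] = 10^(-pH) = 10^(-9.9)
= 1.26×10^-10 M

1.26×10^-10 M


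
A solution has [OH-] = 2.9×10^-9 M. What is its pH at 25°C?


pOH = -log10([OH-]) = -log10(2.9×10^-9)
= 9 - log10(2.9) = 8.54
pH = 14 - pOH = 14 - 8.54 = 5.46

5.46


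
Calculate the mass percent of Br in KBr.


M(KBr) = 1×39.1 + 1×79.9 = 119.00 g/mol
Mass of Br = 1 × 79.9 = 79.90 g/mol
% Br = 79.90/119.00 × 100 = 67.14%

67.14%


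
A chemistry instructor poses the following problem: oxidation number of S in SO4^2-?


x + 4(-2) = -2, so x = +6
Oxidation number: +6

+6


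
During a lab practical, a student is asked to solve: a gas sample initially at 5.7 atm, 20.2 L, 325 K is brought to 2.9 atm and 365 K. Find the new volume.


P1V1/T1 = P2V2/T2
V2 = P1V1T2/(T1P2)
= 5.7×20.2×365/(325×2.9)
= 44.59 L

44.59 L


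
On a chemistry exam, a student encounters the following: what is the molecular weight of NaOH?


M(NaOH) = 1×22.99 + 1×16.0 + 1×1.008
= 22.99 + 16.0 + 1.01
= 40.0 g/mol

40.0 g/mol


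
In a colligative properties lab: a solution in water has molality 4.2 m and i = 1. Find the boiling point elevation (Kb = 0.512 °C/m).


ΔTb = Kb × m × i
= 0.512 × 4.2 × 1
= 2.1504 °C

2.1504 °C


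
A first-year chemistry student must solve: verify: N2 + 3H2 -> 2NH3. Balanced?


Equation: N2 + 3H2 -> 2NH3
Check atoms: H: 6=6, N: 2=2
Balanced

Yes, balanced


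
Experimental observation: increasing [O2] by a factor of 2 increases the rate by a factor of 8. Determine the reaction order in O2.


rate ∝ [O2]^n
2^n = 8 → n = 3
Order in O2: 3

3


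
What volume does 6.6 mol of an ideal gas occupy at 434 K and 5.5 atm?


PV = nRT  (R = 0.08206 L·atm/(mol·K))
V = nRT/P = 6.6×0.08206×434/5.5
= 42.737 L

42.737 L


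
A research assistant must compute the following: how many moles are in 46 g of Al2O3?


M(Al2O3) = 101.96 g/mol
n = mass/M = 46/101.96 = 0.4512 mol

0.4512 mol


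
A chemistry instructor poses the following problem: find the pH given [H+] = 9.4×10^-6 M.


pH = -log10([H+]) = -log10(9.4×10^-6)
= 6 - log10(9.4)
= 6 - 0.97
= 5.03

5.03


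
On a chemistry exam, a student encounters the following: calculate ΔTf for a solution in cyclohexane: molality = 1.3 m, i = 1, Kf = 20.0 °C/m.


ΔTf = Kf × m × i
= 20.0 × 1.3 × 1
= 26.0 °C

26.0 °C


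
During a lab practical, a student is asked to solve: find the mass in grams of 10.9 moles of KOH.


M(KOH) = 56.11 g/mol
mass = n × M = 10.9 × 56.11 = 611.60 g

611.60 g


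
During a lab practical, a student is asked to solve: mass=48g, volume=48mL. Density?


ρ = mass/volume
= 48/48
= 1.0 g/mL

1.0 g/mL


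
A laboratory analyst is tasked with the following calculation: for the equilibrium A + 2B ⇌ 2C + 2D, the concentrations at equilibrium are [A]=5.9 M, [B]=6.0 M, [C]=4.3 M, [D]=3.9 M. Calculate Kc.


Kc = [C]^2[D]^2/([A][B]^2)
= (4.3^2 × 3.9^2)/(5.9^1 × 6.0^2)
= 281.2329/212.4
= 1.324

1.324


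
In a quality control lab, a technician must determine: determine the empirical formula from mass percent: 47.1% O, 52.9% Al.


Assume 100 g sample. Moles of each element:
  O: 47.1/16.0 = 2.944 mol
  Al: 52.9/26.98 = 1.961 mol
Divide by smallest (1.961):
  O: 2.944/1.961 = 1.5
  Al: 1.961/1.961 = 1.0
Multiply all ratios by 2 to obtain whole numbers.
Empirical formula: Al2O3

Al2O3


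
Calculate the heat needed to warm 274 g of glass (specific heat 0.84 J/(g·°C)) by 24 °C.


q = mcΔT = 274 × 0.84 × 24
= 5523.84 J

5523.84 J


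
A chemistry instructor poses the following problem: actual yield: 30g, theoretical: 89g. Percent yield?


% yield = actual/theoretical × 100
= 30/89 × 100
= 33.71%

33.71%


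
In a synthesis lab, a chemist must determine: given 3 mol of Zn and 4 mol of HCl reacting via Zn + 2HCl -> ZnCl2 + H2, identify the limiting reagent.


Mole ratio available / coefficient:
  Zn: 3/1 = 3.000
  HCl: 4/2 = 2.000
Smaller ratio is limiting.

HCl


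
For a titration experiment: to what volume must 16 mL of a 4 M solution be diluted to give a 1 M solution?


C1V1 = C2V2
4 × 16 = 1 × V2
V2 = 64/1 = 64.0 mL

64.0 mL


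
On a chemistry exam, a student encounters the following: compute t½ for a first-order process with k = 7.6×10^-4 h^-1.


t½ = ln2/k = 0.693147/(7.6×10^-4 h^-1)
= 912.0 h

912.0 h


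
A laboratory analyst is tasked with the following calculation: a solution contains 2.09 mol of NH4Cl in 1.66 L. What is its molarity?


M = n/V = 2.09/1.66 = 1.259 mol/L

1.259 M


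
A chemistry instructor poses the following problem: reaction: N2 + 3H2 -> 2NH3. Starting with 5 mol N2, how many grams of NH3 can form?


Mole ratio NH3:N2 = 2:1
n(NH3) = 5 × 2/1 = 10.000 mol
mass = 10.000 × 17.03 = 170.3 g

170.3 g


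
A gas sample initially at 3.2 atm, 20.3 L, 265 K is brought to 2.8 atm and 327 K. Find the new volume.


P1V1/T1 = P2V2/T2
V2 = P1V1T2/(T1P2)
= 3.2×20.3×327/(265×2.8)
= 28.628 L

28.628 L


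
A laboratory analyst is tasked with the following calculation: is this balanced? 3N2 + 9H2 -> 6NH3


Equation: 3N2 + 9H2 -> 6NH3
Check atoms: H: 18=18, N: 6=6
Balanced

Yes, balanced


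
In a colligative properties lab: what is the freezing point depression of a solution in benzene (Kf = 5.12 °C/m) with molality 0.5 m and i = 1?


ΔTf = Kf × m × i
= 5.12 × 0.5 × 1
= 2.56 °C

2.56 °C


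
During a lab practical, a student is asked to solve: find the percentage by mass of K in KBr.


M(KBr) = 1×39.1 + 1×79.9 = 119.00 g/mol
Mass of K = 1 × 39.1 = 39.10 g/mol
% K = 39.10/119.00 × 100 = 32.86%

32.86%


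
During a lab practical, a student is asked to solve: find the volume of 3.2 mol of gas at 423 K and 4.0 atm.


PV = nRT  (R = 0.08206 L·atm/(mol·K))
V = nRT/P = 3.2×0.08206×423/4.0
= 27.769 L

27.769 L


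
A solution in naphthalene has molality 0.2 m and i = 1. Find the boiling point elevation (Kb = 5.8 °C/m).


ΔTb = Kb × m × i
= 5.8 × 0.2 × 1
= 1.16 °C

1.16 °C


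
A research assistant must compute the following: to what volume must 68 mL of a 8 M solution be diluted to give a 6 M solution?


C1V1 = C2V2
8 × 68 = 6 × V2
V2 = 544/6 = 90.67 mL

90.67 mL


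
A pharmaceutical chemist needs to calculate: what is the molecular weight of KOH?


M(KOH) = 1×39.1 + 1×16.0 + 1×1.008
= 39.1 + 16.0 + 1.01
= 56.11 g/mol

56.11 g/mol


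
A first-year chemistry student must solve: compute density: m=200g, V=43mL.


ρ = mass/volume
= 200/43
= 4.651 g/mL

4.651 g/mL


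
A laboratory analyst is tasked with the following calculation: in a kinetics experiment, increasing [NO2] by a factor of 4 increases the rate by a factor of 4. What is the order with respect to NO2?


rate ∝ [NO2]^n
4^n = 4 → n = 1
Order in NO2: 1

1


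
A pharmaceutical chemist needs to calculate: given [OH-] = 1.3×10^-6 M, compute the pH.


pOH = -log10([OH-]) = -log10(1.3×10^-6)
= 6 - log10(1.3) = 5.89
pH = 14 - pOH = 14 - 5.89 = 8.11

8.11


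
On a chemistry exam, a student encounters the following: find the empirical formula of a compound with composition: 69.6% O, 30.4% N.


Assume 100 g sample. Moles of each element:
  O: 69.6/16.0 = 4.35 mol
  N: 30.4/14.01 = 2.17 mol
Divide by smallest (2.17):
  O: 4.35/2.17 = 2.0
  N: 2.17/2.17 = 1.0
Empirical formula: NO2

NO2


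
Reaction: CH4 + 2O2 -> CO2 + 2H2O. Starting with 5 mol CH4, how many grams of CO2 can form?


Mole ratio CO2:CH4 = 1:1
n(CO2) = 5 × 1/1 = 5.000 mol
mass = 5.000 × 44.01 = 220.05 g

220.05 g


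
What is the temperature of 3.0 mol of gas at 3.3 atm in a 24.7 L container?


PV = nRT  (R = 0.08206 L·atm/(mol·K))
T = PV/(nR) = 3.3×24.7/(3.0×0.08206)
= 81.51/0.246180
= 331.10 K

331.10 K


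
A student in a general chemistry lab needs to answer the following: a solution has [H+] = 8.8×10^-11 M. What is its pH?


pH = -log10([H+]) = -log10(8.8×10^-11)
= 11 - log10(8.8)
= 11 - 0.94
= 10.06

10.06


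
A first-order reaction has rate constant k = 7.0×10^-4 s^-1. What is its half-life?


t½ = ln2/k = 0.693147/(7.0×10^-4 s^-1)
= 990.2 s

990.2 s


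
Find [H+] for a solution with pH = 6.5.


[H+] = 10^(-pH) = 10^(-6.5)
= 3.16×10^-7 M

3.16×10^-7 M


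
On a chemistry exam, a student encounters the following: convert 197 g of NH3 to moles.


M(NH3) = 17.03 g/mol
n = mass/M = 197/17.03 = 11.5678 mol

11.5678 mol


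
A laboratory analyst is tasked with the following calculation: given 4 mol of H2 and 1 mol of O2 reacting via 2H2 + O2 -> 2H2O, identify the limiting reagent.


Mole ratio available / coefficient:
  H2: 4/2 = 2.000
  O2: 1/1 = 1.000
Smaller ratio is limiting.

O2


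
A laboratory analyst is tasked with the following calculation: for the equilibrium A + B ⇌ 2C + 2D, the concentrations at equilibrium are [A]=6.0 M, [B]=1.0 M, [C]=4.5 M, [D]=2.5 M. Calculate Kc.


Kc = [C]^2[D]^2/([A][B])
= (4.5^2 × 2.5^2)/(6.0^1 × 1.0^1)
= 126.5625/6
= 21.09

21.09


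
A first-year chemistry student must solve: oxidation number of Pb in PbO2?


x + 2(-2) = 0, so x = +4
Oxidation number: +4

+4


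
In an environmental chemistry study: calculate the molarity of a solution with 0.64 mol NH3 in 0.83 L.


M = n/V = 0.64/0.83 = 0.771 mol/L

0.771 M


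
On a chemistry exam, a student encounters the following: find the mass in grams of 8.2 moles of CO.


M(CO) = 28.01 g/mol
mass = n × M = 8.2 × 28.01 = 229.68 g

229.68 g


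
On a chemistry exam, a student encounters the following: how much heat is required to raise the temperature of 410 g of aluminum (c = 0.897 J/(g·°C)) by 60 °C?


q = mcΔT = 410 × 0.897 × 60
= 22066.20 J

22066.20 J


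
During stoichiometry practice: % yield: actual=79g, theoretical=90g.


% yield = actual/theoretical × 100
= 79/90 × 100
= 87.78%

87.78%


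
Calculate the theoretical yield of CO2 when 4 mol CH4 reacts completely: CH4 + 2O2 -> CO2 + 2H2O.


Mole ratio CO2:CH4 = 1:1
n(CO2) = 4 × 1/1 = 4.000 mol
mass = 4.000 × 44.01 = 176.04 g

176.04 g


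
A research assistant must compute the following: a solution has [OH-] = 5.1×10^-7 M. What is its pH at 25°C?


pOH = -log10([OH-]) = -log10(5.1×10^-7)
= 7 - log10(5.1) = 6.29
pH = 14 - pOH = 14 - 6.29 = 7.71

7.71


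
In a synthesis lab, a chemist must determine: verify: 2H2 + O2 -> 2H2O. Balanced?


Equation: 2H2 + O2 -> 2H2O
Check atoms: H: 4=4, O: 2=2
Balanced

Yes, balanced


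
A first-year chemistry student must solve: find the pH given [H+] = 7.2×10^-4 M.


pH = -log10([H+]) = -log10(7.2×10^-4)
= 4 - log10(7.2)
= 4 - 0.86
= 3.14

3.14


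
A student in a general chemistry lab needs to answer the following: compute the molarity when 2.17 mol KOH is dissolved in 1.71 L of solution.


M = n/V = 2.17/1.71 = 1.269 mol/L

1.269 M


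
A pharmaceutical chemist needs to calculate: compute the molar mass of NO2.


M(NO2) = 1×14.01 + 2×16.0
= 14.01 + 32.0
= 46.01 g/mol

46.01 g/mol


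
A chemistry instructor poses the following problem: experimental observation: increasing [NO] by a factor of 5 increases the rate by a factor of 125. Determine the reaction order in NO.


rate ∝ [NO]^n
5^n = 125 → n = 3
Order in NO: 3

3
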